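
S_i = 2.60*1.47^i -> [2.6, 3.82, 5.62, 8.26, 12.14]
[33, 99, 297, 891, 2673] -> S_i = 33*3^i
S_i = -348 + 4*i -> [-348, -344, -340, -336, -332]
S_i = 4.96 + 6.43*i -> [4.96, 11.39, 17.82, 24.25, 30.68]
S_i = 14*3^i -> [14, 42, 126, 378, 1134]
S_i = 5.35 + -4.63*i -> [5.35, 0.72, -3.91, -8.54, -13.17]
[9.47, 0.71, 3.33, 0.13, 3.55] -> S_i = Random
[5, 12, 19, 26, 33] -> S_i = 5 + 7*i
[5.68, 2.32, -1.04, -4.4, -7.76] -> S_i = 5.68 + -3.36*i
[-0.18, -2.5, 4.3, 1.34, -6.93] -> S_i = Random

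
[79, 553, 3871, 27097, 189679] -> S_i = 79*7^i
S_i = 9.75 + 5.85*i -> [9.75, 15.6, 21.45, 27.3, 33.15]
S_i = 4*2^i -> [4, 8, 16, 32, 64]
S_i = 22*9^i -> [22, 198, 1782, 16038, 144342]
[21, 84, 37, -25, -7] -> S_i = Random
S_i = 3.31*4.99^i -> [3.31, 16.52, 82.42, 411.27, 2052.25]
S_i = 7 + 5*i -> [7, 12, 17, 22, 27]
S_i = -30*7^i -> [-30, -210, -1470, -10290, -72030]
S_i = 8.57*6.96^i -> [8.57, 59.65, 415.14, 2889.41, 20110.26]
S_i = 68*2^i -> [68, 136, 272, 544, 1088]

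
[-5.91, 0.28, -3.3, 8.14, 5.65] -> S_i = Random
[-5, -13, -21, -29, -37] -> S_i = -5 + -8*i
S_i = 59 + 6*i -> [59, 65, 71, 77, 83]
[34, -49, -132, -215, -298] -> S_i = 34 + -83*i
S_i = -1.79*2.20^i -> [-1.79, -3.94, -8.66, -19.06, -41.93]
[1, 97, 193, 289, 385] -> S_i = 1 + 96*i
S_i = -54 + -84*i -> [-54, -138, -222, -306, -390]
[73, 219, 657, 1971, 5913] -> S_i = 73*3^i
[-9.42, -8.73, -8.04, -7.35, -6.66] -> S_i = -9.42 + 0.69*i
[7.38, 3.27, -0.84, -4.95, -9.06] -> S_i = 7.38 + -4.11*i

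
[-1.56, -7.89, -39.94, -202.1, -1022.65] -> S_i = -1.56*5.06^i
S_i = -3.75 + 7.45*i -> [-3.75, 3.7, 11.15, 18.6, 26.05]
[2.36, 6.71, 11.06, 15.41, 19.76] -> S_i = 2.36 + 4.35*i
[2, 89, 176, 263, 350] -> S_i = 2 + 87*i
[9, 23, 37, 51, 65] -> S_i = 9 + 14*i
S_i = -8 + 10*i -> [-8, 2, 12, 22, 32]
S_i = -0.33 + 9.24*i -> [-0.33, 8.91, 18.15, 27.39, 36.63]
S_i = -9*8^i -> [-9, -72, -576, -4608, -36864]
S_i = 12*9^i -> [12, 108, 972, 8748, 78732]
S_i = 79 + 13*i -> [79, 92, 105, 118, 131]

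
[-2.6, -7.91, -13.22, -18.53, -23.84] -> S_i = -2.60 + -5.31*i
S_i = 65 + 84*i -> [65, 149, 233, 317, 401]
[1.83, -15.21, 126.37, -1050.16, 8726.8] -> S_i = 1.83*(-8.31)^i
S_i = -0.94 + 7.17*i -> [-0.94, 6.23, 13.4, 20.57, 27.74]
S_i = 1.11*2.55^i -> [1.11, 2.83, 7.22, 18.41, 46.93]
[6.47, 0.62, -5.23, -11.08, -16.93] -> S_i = 6.47 + -5.85*i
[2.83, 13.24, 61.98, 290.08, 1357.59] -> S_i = 2.83*4.68^i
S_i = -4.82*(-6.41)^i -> [-4.82, 30.9, -198.04, 1269.47, -8137.28]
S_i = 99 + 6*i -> [99, 105, 111, 117, 123]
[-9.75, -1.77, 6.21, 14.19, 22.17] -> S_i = -9.75 + 7.98*i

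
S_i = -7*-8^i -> [-7, 56, -448, 3584, -28672]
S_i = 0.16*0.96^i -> [0.16, 0.15, 0.15, 0.14, 0.14]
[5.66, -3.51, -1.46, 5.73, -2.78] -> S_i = Random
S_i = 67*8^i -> [67, 536, 4288, 34304, 274432]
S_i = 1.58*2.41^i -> [1.58, 3.81, 9.18, 22.12, 53.3]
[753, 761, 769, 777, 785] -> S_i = 753 + 8*i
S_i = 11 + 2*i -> [11, 13, 15, 17, 19]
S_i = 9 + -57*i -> [9, -48, -105, -162, -219]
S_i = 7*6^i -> [7, 42, 252, 1512, 9072]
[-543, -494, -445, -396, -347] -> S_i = -543 + 49*i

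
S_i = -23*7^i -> [-23, -161, -1127, -7889, -55223]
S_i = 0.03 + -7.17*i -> [0.03, -7.14, -14.31, -21.48, -28.65]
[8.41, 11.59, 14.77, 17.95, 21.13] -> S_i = 8.41 + 3.18*i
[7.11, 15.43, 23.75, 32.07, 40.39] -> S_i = 7.11 + 8.32*i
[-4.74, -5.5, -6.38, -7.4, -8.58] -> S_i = -4.74*1.16^i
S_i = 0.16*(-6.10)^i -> [0.16, -0.98, 5.95, -36.32, 221.53]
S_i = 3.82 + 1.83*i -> [3.82, 5.65, 7.48, 9.31, 11.14]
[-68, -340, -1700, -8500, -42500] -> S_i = -68*5^i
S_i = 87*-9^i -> [87, -783, 7047, -63423, 570807]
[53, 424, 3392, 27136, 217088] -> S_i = 53*8^i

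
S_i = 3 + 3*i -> [3, 6, 9, 12, 15]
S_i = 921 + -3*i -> [921, 918, 915, 912, 909]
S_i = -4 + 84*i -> [-4, 80, 164, 248, 332]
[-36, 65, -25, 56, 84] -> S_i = Random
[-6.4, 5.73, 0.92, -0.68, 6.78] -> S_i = Random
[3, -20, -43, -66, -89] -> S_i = 3 + -23*i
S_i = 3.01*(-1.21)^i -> [3.01, -3.64, 4.41, -5.33, 6.45]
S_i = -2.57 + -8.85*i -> [-2.57, -11.42, -20.27, -29.12, -37.97]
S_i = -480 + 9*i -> [-480, -471, -462, -453, -444]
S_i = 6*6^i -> [6, 36, 216, 1296, 7776]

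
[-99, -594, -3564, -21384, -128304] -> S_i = -99*6^i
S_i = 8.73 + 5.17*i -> [8.73, 13.9, 19.07, 24.24, 29.41]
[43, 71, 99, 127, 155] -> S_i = 43 + 28*i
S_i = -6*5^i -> [-6, -30, -150, -750, -3750]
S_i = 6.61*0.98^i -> [6.61, 6.48, 6.35, 6.22, 6.1]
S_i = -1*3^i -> [-1, -3, -9, -27, -81]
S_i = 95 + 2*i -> [95, 97, 99, 101, 103]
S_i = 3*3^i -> [3, 9, 27, 81, 243]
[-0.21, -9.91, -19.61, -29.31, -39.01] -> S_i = -0.21 + -9.70*i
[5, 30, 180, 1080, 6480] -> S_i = 5*6^i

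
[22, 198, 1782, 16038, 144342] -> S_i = 22*9^i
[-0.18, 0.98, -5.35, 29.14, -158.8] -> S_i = -0.18*(-5.45)^i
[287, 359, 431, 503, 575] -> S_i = 287 + 72*i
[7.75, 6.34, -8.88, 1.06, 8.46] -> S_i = Random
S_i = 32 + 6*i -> [32, 38, 44, 50, 56]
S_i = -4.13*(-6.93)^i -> [-4.13, 28.62, -198.34, 1374.52, -9525.39]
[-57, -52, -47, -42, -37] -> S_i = -57 + 5*i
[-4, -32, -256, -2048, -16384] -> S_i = -4*8^i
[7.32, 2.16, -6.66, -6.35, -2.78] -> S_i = Random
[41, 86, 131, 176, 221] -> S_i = 41 + 45*i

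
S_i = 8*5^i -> [8, 40, 200, 1000, 5000]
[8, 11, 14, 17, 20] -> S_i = 8 + 3*i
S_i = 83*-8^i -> [83, -664, 5312, -42496, 339968]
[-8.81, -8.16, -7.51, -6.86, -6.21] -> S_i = -8.81 + 0.65*i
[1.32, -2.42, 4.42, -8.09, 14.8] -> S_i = 1.32*(-1.83)^i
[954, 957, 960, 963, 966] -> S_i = 954 + 3*i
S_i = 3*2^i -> [3, 6, 12, 24, 48]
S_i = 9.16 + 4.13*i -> [9.16, 13.29, 17.42, 21.55, 25.68]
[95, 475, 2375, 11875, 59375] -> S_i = 95*5^i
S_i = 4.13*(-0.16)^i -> [4.13, -0.66, 0.11, -0.02, 0.0]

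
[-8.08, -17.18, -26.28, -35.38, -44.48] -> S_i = -8.08 + -9.10*i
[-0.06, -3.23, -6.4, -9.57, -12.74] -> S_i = -0.06 + -3.17*i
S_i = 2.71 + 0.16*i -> [2.71, 2.87, 3.03, 3.19, 3.35]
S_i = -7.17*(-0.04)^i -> [-7.17, 0.29, -0.01, 0.0, -0.0]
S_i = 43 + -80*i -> [43, -37, -117, -197, -277]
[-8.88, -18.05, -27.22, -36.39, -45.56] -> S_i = -8.88 + -9.17*i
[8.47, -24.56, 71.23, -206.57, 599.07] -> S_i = 8.47*(-2.90)^i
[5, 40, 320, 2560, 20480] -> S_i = 5*8^i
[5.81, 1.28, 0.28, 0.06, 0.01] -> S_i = 5.81*0.22^i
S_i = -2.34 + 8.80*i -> [-2.34, 6.46, 15.26, 24.06, 32.86]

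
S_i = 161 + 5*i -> [161, 166, 171, 176, 181]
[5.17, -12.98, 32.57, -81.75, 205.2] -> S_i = 5.17*(-2.51)^i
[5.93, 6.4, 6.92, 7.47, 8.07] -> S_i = 5.93*1.08^i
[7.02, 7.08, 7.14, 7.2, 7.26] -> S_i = 7.02 + 0.06*i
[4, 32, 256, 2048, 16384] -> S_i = 4*8^i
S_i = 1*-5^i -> [1, -5, 25, -125, 625]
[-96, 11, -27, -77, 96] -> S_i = Random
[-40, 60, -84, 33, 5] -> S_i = Random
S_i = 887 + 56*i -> [887, 943, 999, 1055, 1111]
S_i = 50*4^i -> [50, 200, 800, 3200, 12800]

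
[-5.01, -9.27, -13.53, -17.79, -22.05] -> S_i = -5.01 + -4.26*i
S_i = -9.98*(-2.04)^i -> [-9.98, 20.36, -41.53, 84.73, -172.84]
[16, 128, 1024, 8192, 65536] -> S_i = 16*8^i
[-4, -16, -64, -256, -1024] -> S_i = -4*4^i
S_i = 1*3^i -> [1, 3, 9, 27, 81]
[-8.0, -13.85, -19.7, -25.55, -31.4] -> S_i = -8.00 + -5.85*i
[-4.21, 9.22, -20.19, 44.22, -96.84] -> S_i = -4.21*(-2.19)^i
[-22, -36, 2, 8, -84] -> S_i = Random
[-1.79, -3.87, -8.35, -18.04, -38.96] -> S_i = -1.79*2.16^i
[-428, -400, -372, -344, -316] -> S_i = -428 + 28*i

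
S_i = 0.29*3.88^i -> [0.29, 1.13, 4.37, 16.94, 65.72]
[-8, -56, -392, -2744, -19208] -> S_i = -8*7^i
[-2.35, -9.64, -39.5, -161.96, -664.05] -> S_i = -2.35*4.10^i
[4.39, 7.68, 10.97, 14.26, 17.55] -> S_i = 4.39 + 3.29*i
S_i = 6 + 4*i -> [6, 10, 14, 18, 22]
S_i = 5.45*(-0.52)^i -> [5.45, -2.83, 1.47, -0.77, 0.4]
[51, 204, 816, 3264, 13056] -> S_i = 51*4^i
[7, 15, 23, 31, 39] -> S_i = 7 + 8*i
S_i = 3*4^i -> [3, 12, 48, 192, 768]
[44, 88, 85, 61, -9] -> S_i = Random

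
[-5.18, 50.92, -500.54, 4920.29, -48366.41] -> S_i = -5.18*(-9.83)^i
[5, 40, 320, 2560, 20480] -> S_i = 5*8^i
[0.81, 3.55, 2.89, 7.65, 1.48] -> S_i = Random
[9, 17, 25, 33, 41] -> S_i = 9 + 8*i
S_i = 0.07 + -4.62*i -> [0.07, -4.55, -9.17, -13.79, -18.41]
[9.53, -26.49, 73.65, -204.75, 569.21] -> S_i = 9.53*(-2.78)^i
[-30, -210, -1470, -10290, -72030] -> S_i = -30*7^i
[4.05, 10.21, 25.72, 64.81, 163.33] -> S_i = 4.05*2.52^i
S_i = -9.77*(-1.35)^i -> [-9.77, 13.19, -17.81, 24.04, -32.45]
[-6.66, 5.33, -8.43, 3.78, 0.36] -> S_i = Random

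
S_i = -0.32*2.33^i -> [-0.32, -0.75, -1.74, -4.05, -9.43]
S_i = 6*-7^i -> [6, -42, 294, -2058, 14406]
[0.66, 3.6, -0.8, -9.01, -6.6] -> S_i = Random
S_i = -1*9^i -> [-1, -9, -81, -729, -6561]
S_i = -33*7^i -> [-33, -231, -1617, -11319, -79233]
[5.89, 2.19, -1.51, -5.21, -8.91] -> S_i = 5.89 + -3.70*i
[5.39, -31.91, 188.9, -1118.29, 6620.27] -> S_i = 5.39*(-5.92)^i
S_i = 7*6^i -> [7, 42, 252, 1512, 9072]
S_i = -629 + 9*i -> [-629, -620, -611, -602, -593]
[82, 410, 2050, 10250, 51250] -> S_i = 82*5^i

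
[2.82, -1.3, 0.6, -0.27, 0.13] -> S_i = 2.82*(-0.46)^i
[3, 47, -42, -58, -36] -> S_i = Random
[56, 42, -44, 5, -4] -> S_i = Random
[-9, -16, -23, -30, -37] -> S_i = -9 + -7*i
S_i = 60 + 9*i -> [60, 69, 78, 87, 96]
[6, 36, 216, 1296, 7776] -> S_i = 6*6^i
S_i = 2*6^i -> [2, 12, 72, 432, 2592]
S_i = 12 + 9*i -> [12, 21, 30, 39, 48]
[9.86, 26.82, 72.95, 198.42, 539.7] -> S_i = 9.86*2.72^i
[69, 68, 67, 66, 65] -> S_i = 69 + -1*i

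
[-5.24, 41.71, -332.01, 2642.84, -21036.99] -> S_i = -5.24*(-7.96)^i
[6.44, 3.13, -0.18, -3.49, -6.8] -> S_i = 6.44 + -3.31*i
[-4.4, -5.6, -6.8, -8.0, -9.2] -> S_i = -4.40 + -1.20*i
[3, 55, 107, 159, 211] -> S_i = 3 + 52*i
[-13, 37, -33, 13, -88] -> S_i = Random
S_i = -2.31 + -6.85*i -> [-2.31, -9.16, -16.01, -22.86, -29.71]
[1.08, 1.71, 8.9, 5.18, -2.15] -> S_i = Random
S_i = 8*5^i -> [8, 40, 200, 1000, 5000]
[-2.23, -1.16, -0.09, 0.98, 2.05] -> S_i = -2.23 + 1.07*i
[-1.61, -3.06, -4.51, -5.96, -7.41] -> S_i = -1.61 + -1.45*i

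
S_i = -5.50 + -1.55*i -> [-5.5, -7.05, -8.6, -10.15, -11.7]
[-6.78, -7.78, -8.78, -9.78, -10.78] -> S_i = -6.78 + -1.00*i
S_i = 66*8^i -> [66, 528, 4224, 33792, 270336]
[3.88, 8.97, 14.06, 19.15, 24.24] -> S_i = 3.88 + 5.09*i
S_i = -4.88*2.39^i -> [-4.88, -11.66, -27.88, -66.62, -159.23]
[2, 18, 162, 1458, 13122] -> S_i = 2*9^i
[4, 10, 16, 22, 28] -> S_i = 4 + 6*i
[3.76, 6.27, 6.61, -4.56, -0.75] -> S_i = Random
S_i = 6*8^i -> [6, 48, 384, 3072, 24576]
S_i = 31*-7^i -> [31, -217, 1519, -10633, 74431]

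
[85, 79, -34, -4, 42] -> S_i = Random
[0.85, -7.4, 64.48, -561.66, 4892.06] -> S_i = 0.85*(-8.71)^i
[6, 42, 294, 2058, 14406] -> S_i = 6*7^i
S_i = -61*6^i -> [-61, -366, -2196, -13176, -79056]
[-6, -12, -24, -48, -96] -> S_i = -6*2^i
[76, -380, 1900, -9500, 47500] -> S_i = 76*-5^i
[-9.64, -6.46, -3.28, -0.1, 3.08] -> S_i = -9.64 + 3.18*i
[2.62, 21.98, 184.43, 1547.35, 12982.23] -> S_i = 2.62*8.39^i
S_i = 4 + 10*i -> [4, 14, 24, 34, 44]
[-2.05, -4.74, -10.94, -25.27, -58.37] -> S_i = -2.05*2.31^i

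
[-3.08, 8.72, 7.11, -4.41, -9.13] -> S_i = Random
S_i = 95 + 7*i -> [95, 102, 109, 116, 123]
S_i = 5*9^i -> [5, 45, 405, 3645, 32805]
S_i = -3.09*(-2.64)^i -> [-3.09, 8.16, -21.54, 56.86, -150.1]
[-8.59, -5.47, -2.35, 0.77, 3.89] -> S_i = -8.59 + 3.12*i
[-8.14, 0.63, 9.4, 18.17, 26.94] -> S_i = -8.14 + 8.77*i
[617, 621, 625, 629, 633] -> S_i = 617 + 4*i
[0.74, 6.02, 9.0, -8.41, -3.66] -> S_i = Random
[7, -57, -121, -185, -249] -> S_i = 7 + -64*i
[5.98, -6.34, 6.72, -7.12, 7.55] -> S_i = 5.98*(-1.06)^i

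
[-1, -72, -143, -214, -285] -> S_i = -1 + -71*i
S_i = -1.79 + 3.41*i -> [-1.79, 1.62, 5.03, 8.44, 11.85]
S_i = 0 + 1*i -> [0, 1, 2, 3, 4]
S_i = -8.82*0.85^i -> [-8.82, -7.5, -6.37, -5.42, -4.6]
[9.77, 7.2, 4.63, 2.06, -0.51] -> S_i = 9.77 + -2.57*i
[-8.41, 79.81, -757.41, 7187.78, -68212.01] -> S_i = -8.41*(-9.49)^i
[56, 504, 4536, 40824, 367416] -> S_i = 56*9^i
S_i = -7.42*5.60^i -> [-7.42, -41.55, -232.69, -1303.07, -7297.2]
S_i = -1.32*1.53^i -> [-1.32, -2.02, -3.09, -4.73, -7.23]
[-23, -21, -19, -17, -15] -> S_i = -23 + 2*i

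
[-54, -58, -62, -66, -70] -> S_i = -54 + -4*i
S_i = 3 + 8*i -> [3, 11, 19, 27, 35]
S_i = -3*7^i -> [-3, -21, -147, -1029, -7203]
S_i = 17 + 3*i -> [17, 20, 23, 26, 29]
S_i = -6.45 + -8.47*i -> [-6.45, -14.92, -23.39, -31.86, -40.33]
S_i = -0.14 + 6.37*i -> [-0.14, 6.23, 12.6, 18.97, 25.34]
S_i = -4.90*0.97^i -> [-4.9, -4.75, -4.61, -4.47, -4.34]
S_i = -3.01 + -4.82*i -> [-3.01, -7.83, -12.65, -17.47, -22.29]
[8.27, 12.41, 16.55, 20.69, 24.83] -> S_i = 8.27 + 4.14*i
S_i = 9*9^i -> [9, 81, 729, 6561, 59049]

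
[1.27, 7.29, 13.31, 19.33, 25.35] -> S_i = 1.27 + 6.02*i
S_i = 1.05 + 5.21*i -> [1.05, 6.26, 11.47, 16.68, 21.89]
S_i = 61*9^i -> [61, 549, 4941, 44469, 400221]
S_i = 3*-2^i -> [3, -6, 12, -24, 48]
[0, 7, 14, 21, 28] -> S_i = 0 + 7*i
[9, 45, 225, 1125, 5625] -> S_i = 9*5^i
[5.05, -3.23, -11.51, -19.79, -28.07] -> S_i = 5.05 + -8.28*i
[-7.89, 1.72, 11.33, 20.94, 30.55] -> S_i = -7.89 + 9.61*i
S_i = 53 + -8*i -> [53, 45, 37, 29, 21]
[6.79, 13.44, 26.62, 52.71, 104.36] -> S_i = 6.79*1.98^i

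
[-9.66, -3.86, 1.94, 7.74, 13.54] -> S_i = -9.66 + 5.80*i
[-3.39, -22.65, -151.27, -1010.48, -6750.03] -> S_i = -3.39*6.68^i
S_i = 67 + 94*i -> [67, 161, 255, 349, 443]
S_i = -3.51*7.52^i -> [-3.51, -26.4, -198.49, -1492.66, -11224.8]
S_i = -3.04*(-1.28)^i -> [-3.04, 3.89, -4.98, 6.38, -8.16]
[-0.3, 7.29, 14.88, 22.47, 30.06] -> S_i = -0.30 + 7.59*i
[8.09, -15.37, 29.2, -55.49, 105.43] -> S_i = 8.09*(-1.90)^i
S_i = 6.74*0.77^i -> [6.74, 5.19, 4.0, 3.08, 2.37]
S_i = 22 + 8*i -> [22, 30, 38, 46, 54]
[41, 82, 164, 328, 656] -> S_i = 41*2^i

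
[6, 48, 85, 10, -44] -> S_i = Random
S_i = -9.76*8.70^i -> [-9.76, -84.91, -738.73, -6426.99, -55914.81]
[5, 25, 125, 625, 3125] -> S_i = 5*5^i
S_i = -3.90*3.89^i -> [-3.9, -15.17, -59.02, -229.57, -893.02]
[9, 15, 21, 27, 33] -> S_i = 9 + 6*i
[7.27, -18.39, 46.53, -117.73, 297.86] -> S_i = 7.27*(-2.53)^i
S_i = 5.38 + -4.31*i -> [5.38, 1.07, -3.24, -7.55, -11.86]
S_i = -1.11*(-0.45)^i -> [-1.11, 0.5, -0.22, 0.1, -0.05]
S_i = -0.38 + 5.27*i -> [-0.38, 4.89, 10.16, 15.43, 20.7]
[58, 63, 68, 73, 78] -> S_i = 58 + 5*i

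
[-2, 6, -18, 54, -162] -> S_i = -2*-3^i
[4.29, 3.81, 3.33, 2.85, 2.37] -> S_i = 4.29 + -0.48*i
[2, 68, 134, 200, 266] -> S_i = 2 + 66*i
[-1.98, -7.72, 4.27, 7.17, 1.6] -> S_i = Random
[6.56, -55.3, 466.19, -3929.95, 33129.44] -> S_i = 6.56*(-8.43)^i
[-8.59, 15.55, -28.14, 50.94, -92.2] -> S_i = -8.59*(-1.81)^i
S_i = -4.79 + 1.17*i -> [-4.79, -3.62, -2.45, -1.28, -0.11]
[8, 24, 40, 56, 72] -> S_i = 8 + 16*i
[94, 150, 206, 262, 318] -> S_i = 94 + 56*i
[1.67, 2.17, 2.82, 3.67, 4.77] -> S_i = 1.67*1.30^i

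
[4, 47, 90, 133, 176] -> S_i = 4 + 43*i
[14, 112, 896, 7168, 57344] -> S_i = 14*8^i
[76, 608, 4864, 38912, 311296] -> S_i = 76*8^i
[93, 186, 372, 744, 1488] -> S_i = 93*2^i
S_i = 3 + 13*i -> [3, 16, 29, 42, 55]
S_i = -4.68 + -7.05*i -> [-4.68, -11.73, -18.78, -25.83, -32.88]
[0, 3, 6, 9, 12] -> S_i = 0 + 3*i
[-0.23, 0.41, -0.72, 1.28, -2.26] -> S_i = -0.23*(-1.77)^i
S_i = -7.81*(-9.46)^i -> [-7.81, 73.88, -698.93, 6611.87, -62548.31]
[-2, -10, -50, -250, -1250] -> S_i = -2*5^i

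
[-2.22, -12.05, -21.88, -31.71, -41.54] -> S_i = -2.22 + -9.83*i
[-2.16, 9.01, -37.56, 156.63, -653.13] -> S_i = -2.16*(-4.17)^i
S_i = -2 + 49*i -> [-2, 47, 96, 145, 194]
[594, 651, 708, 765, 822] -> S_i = 594 + 57*i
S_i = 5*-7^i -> [5, -35, 245, -1715, 12005]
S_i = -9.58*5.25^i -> [-9.58, -50.3, -264.05, -1386.26, -7277.84]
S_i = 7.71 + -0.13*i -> [7.71, 7.58, 7.45, 7.32, 7.19]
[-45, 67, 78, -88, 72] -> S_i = Random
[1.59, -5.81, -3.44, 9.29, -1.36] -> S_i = Random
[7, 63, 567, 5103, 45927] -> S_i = 7*9^i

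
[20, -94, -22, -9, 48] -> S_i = Random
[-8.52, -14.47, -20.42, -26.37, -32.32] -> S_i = -8.52 + -5.95*i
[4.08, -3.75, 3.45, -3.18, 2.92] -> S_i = 4.08*(-0.92)^i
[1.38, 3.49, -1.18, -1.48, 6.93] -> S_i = Random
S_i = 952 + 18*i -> [952, 970, 988, 1006, 1024]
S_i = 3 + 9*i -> [3, 12, 21, 30, 39]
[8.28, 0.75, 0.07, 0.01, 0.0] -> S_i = 8.28*0.09^i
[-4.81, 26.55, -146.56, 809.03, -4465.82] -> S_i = -4.81*(-5.52)^i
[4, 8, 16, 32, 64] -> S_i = 4*2^i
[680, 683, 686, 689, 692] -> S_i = 680 + 3*i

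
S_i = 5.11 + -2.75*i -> [5.11, 2.36, -0.39, -3.14, -5.89]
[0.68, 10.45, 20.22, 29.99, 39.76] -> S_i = 0.68 + 9.77*i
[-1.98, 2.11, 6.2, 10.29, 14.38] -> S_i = -1.98 + 4.09*i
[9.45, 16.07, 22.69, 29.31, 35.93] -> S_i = 9.45 + 6.62*i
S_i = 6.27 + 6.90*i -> [6.27, 13.17, 20.07, 26.97, 33.87]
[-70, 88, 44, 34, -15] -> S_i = Random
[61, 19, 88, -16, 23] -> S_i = Random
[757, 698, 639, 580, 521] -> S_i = 757 + -59*i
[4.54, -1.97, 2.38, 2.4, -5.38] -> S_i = Random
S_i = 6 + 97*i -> [6, 103, 200, 297, 394]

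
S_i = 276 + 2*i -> [276, 278, 280, 282, 284]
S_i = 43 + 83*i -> [43, 126, 209, 292, 375]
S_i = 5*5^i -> [5, 25, 125, 625, 3125]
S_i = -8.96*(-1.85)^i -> [-8.96, 16.58, -30.67, 56.73, -104.95]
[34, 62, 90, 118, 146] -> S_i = 34 + 28*i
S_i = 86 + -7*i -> [86, 79, 72, 65, 58]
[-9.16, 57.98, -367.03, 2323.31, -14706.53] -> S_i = -9.16*(-6.33)^i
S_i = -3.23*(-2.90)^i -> [-3.23, 9.37, -27.16, 78.78, -228.45]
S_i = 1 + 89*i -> [1, 90, 179, 268, 357]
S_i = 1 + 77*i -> [1, 78, 155, 232, 309]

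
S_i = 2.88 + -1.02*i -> [2.88, 1.86, 0.84, -0.18, -1.2]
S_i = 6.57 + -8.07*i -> [6.57, -1.5, -9.57, -17.64, -25.71]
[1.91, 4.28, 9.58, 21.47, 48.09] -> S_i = 1.91*2.24^i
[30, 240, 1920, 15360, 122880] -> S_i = 30*8^i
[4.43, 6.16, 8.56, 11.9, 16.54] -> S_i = 4.43*1.39^i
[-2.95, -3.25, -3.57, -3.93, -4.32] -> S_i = -2.95*1.10^i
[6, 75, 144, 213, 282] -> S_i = 6 + 69*i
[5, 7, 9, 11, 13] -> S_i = 5 + 2*i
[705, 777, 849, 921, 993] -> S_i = 705 + 72*i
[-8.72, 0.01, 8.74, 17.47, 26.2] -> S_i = -8.72 + 8.73*i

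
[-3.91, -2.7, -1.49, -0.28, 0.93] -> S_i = -3.91 + 1.21*i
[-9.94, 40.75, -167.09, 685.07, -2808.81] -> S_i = -9.94*(-4.10)^i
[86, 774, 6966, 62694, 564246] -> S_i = 86*9^i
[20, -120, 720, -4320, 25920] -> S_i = 20*-6^i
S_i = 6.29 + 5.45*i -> [6.29, 11.74, 17.19, 22.64, 28.09]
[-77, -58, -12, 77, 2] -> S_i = Random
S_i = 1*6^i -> [1, 6, 36, 216, 1296]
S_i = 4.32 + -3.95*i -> [4.32, 0.37, -3.58, -7.53, -11.48]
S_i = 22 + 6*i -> [22, 28, 34, 40, 46]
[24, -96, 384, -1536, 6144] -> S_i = 24*-4^i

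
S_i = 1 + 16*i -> [1, 17, 33, 49, 65]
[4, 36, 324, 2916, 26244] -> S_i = 4*9^i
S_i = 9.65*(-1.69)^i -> [9.65, -16.31, 27.56, -46.58, 78.72]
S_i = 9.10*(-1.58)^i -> [9.1, -14.38, 22.72, -35.89, 56.71]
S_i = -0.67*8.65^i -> [-0.67, -5.8, -50.13, -433.63, -3750.93]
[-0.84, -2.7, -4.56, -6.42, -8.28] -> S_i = -0.84 + -1.86*i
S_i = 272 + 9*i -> [272, 281, 290, 299, 308]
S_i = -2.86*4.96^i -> [-2.86, -14.19, -70.36, -348.99, -1730.98]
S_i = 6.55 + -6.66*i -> [6.55, -0.11, -6.77, -13.43, -20.09]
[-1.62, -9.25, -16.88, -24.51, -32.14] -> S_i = -1.62 + -7.63*i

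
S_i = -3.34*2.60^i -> [-3.34, -8.68, -22.58, -58.7, -152.63]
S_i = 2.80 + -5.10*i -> [2.8, -2.3, -7.4, -12.5, -17.6]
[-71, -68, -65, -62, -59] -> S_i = -71 + 3*i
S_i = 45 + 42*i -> [45, 87, 129, 171, 213]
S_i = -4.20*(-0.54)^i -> [-4.2, 2.27, -1.22, 0.66, -0.36]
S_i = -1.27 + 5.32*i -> [-1.27, 4.05, 9.37, 14.69, 20.01]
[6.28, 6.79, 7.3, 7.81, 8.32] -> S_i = 6.28 + 0.51*i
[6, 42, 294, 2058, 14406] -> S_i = 6*7^i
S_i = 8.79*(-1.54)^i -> [8.79, -13.54, 20.85, -32.1, 49.44]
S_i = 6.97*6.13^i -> [6.97, 42.73, 261.91, 1605.51, 9841.8]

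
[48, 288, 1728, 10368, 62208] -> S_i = 48*6^i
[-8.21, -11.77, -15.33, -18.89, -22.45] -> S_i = -8.21 + -3.56*i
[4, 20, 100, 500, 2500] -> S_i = 4*5^i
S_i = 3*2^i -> [3, 6, 12, 24, 48]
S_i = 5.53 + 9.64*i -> [5.53, 15.17, 24.81, 34.45, 44.09]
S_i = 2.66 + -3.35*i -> [2.66, -0.69, -4.04, -7.39, -10.74]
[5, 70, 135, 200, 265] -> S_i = 5 + 65*i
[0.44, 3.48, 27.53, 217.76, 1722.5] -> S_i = 0.44*7.91^i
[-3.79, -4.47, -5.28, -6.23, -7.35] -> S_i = -3.79*1.18^i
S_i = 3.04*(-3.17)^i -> [3.04, -9.64, 30.55, -96.84, 306.98]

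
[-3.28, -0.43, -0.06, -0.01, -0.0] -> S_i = -3.28*0.13^i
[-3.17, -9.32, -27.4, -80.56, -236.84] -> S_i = -3.17*2.94^i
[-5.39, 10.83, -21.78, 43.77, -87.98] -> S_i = -5.39*(-2.01)^i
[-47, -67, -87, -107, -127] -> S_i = -47 + -20*i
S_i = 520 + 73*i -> [520, 593, 666, 739, 812]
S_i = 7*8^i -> [7, 56, 448, 3584, 28672]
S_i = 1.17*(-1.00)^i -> [1.17, -1.17, 1.17, -1.17, 1.17]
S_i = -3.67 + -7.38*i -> [-3.67, -11.05, -18.43, -25.81, -33.19]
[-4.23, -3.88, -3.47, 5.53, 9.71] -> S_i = Random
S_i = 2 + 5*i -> [2, 7, 12, 17, 22]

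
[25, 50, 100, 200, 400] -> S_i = 25*2^i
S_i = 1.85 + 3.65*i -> [1.85, 5.5, 9.15, 12.8, 16.45]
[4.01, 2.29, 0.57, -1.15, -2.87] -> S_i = 4.01 + -1.72*i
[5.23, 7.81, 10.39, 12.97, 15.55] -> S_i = 5.23 + 2.58*i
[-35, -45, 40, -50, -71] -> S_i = Random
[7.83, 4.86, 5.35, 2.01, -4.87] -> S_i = Random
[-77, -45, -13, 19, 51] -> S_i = -77 + 32*i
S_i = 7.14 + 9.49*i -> [7.14, 16.63, 26.12, 35.61, 45.1]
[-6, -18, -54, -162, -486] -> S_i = -6*3^i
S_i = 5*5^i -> [5, 25, 125, 625, 3125]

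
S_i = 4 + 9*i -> [4, 13, 22, 31, 40]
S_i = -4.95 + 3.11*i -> [-4.95, -1.84, 1.27, 4.38, 7.49]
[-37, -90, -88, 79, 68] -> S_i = Random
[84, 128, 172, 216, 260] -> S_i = 84 + 44*i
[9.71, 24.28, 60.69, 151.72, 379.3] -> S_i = 9.71*2.50^i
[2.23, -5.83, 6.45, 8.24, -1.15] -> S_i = Random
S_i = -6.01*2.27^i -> [-6.01, -13.64, -30.97, -70.3, -159.58]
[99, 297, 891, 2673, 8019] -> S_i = 99*3^i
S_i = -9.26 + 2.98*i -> [-9.26, -6.28, -3.3, -0.32, 2.66]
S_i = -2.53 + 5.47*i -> [-2.53, 2.94, 8.41, 13.88, 19.35]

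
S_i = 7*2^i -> [7, 14, 28, 56, 112]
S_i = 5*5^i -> [5, 25, 125, 625, 3125]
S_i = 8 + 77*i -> [8, 85, 162, 239, 316]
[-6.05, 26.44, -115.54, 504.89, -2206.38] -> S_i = -6.05*(-4.37)^i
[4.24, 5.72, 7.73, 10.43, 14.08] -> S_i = 4.24*1.35^i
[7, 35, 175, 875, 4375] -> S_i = 7*5^i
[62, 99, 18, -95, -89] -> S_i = Random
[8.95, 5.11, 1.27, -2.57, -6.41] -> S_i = 8.95 + -3.84*i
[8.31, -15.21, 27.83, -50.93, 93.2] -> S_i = 8.31*(-1.83)^i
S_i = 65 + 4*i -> [65, 69, 73, 77, 81]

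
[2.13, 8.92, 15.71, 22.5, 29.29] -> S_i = 2.13 + 6.79*i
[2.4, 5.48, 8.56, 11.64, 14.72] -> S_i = 2.40 + 3.08*i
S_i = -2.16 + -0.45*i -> [-2.16, -2.61, -3.06, -3.51, -3.96]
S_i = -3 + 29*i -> [-3, 26, 55, 84, 113]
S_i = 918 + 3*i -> [918, 921, 924, 927, 930]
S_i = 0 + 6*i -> [0, 6, 12, 18, 24]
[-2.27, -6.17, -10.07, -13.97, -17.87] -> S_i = -2.27 + -3.90*i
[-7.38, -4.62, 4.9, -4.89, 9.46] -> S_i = Random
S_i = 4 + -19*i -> [4, -15, -34, -53, -72]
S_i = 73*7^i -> [73, 511, 3577, 25039, 175273]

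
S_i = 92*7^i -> [92, 644, 4508, 31556, 220892]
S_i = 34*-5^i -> [34, -170, 850, -4250, 21250]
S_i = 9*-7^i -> [9, -63, 441, -3087, 21609]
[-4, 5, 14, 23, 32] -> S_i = -4 + 9*i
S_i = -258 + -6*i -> [-258, -264, -270, -276, -282]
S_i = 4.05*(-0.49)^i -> [4.05, -1.98, 0.97, -0.48, 0.23]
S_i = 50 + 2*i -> [50, 52, 54, 56, 58]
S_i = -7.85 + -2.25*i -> [-7.85, -10.1, -12.35, -14.6, -16.85]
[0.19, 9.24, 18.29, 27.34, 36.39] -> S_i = 0.19 + 9.05*i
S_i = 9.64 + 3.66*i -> [9.64, 13.3, 16.96, 20.62, 24.28]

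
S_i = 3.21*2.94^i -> [3.21, 9.44, 27.75, 81.57, 239.82]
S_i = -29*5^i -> [-29, -145, -725, -3625, -18125]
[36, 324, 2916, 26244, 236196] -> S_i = 36*9^i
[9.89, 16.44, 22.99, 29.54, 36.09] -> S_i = 9.89 + 6.55*i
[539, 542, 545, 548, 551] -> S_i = 539 + 3*i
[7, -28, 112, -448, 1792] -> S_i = 7*-4^i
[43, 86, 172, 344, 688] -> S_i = 43*2^i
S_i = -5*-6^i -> [-5, 30, -180, 1080, -6480]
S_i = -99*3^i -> [-99, -297, -891, -2673, -8019]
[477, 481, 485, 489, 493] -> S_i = 477 + 4*i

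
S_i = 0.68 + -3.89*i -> [0.68, -3.21, -7.1, -10.99, -14.88]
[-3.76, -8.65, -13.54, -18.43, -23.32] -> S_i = -3.76 + -4.89*i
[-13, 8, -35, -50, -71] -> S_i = Random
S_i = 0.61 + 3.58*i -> [0.61, 4.19, 7.77, 11.35, 14.93]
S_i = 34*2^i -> [34, 68, 136, 272, 544]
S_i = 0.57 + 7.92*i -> [0.57, 8.49, 16.41, 24.33, 32.25]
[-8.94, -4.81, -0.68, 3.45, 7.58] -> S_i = -8.94 + 4.13*i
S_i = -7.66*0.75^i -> [-7.66, -5.74, -4.31, -3.23, -2.42]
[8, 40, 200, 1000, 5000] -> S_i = 8*5^i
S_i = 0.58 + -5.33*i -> [0.58, -4.75, -10.08, -15.41, -20.74]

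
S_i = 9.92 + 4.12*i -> [9.92, 14.04, 18.16, 22.28, 26.4]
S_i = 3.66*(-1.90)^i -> [3.66, -6.95, 13.21, -25.1, 47.7]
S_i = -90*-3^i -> [-90, 270, -810, 2430, -7290]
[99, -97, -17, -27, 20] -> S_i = Random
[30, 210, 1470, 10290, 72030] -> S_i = 30*7^i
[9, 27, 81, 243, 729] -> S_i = 9*3^i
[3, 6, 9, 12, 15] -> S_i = 3 + 3*i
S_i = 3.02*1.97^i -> [3.02, 5.95, 11.72, 23.09, 45.49]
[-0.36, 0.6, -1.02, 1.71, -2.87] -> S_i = -0.36*(-1.68)^i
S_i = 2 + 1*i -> [2, 3, 4, 5, 6]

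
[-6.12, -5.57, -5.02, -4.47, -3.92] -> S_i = -6.12 + 0.55*i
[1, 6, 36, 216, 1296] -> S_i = 1*6^i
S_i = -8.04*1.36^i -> [-8.04, -10.93, -14.87, -20.22, -27.51]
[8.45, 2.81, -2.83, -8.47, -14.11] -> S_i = 8.45 + -5.64*i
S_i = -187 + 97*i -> [-187, -90, 7, 104, 201]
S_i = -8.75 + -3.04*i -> [-8.75, -11.79, -14.83, -17.87, -20.91]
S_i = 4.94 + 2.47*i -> [4.94, 7.41, 9.88, 12.35, 14.82]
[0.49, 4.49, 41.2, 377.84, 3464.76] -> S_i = 0.49*9.17^i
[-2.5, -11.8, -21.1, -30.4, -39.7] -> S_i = -2.50 + -9.30*i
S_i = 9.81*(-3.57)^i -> [9.81, -35.02, 125.03, -446.35, 1593.46]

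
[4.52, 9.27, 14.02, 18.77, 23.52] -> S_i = 4.52 + 4.75*i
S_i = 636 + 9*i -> [636, 645, 654, 663, 672]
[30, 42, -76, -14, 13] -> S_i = Random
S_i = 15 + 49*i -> [15, 64, 113, 162, 211]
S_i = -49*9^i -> [-49, -441, -3969, -35721, -321489]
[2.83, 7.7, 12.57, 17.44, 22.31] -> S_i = 2.83 + 4.87*i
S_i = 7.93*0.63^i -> [7.93, 5.0, 3.15, 1.98, 1.25]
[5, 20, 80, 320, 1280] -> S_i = 5*4^i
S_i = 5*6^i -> [5, 30, 180, 1080, 6480]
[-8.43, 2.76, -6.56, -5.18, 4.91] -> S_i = Random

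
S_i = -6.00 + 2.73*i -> [-6.0, -3.27, -0.54, 2.19, 4.92]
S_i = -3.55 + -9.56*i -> [-3.55, -13.11, -22.67, -32.23, -41.79]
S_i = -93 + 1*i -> [-93, -92, -91, -90, -89]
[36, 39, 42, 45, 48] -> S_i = 36 + 3*i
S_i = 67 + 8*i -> [67, 75, 83, 91, 99]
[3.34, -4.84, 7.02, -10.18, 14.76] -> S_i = 3.34*(-1.45)^i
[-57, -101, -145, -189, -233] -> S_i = -57 + -44*i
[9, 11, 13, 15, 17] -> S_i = 9 + 2*i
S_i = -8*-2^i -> [-8, 16, -32, 64, -128]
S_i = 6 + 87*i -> [6, 93, 180, 267, 354]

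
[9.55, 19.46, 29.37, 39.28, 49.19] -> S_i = 9.55 + 9.91*i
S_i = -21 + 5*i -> [-21, -16, -11, -6, -1]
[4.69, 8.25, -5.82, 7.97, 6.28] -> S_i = Random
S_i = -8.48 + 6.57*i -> [-8.48, -1.91, 4.66, 11.23, 17.8]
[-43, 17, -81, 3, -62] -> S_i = Random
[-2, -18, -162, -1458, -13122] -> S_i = -2*9^i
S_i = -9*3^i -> [-9, -27, -81, -243, -729]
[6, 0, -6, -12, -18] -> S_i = 6 + -6*i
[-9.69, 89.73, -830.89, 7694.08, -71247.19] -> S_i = -9.69*(-9.26)^i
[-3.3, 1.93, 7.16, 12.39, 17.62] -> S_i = -3.30 + 5.23*i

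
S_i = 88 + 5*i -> [88, 93, 98, 103, 108]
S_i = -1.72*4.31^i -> [-1.72, -7.41, -31.95, -137.71, -593.52]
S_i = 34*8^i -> [34, 272, 2176, 17408, 139264]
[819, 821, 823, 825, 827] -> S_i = 819 + 2*i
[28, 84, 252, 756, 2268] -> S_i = 28*3^i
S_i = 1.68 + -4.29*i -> [1.68, -2.61, -6.9, -11.19, -15.48]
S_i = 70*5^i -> [70, 350, 1750, 8750, 43750]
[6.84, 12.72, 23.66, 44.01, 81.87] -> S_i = 6.84*1.86^i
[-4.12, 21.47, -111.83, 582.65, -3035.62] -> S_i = -4.12*(-5.21)^i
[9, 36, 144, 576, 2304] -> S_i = 9*4^i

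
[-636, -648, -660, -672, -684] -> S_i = -636 + -12*i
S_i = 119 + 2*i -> [119, 121, 123, 125, 127]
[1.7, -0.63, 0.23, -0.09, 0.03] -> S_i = 1.70*(-0.37)^i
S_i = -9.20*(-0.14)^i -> [-9.2, 1.29, -0.18, 0.03, -0.0]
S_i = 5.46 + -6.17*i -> [5.46, -0.71, -6.88, -13.05, -19.22]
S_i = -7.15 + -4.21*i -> [-7.15, -11.36, -15.57, -19.78, -23.99]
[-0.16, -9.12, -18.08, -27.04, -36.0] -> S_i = -0.16 + -8.96*i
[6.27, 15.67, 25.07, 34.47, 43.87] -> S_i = 6.27 + 9.40*i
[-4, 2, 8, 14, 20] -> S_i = -4 + 6*i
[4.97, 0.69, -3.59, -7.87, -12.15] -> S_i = 4.97 + -4.28*i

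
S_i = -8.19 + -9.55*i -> [-8.19, -17.74, -27.29, -36.84, -46.39]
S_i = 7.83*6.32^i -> [7.83, 49.49, 312.75, 1976.57, 12491.95]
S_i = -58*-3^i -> [-58, 174, -522, 1566, -4698]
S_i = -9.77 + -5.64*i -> [-9.77, -15.41, -21.05, -26.69, -32.33]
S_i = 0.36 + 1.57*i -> [0.36, 1.93, 3.5, 5.07, 6.64]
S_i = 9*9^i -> [9, 81, 729, 6561, 59049]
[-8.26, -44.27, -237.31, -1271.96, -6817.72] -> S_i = -8.26*5.36^i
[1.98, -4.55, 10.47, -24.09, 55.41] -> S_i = 1.98*(-2.30)^i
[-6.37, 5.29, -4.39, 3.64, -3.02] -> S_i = -6.37*(-0.83)^i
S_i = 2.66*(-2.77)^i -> [2.66, -7.37, 20.41, -56.54, 156.6]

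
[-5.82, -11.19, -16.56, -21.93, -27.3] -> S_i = -5.82 + -5.37*i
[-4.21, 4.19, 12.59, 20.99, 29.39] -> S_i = -4.21 + 8.40*i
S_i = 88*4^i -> [88, 352, 1408, 5632, 22528]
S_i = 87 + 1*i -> [87, 88, 89, 90, 91]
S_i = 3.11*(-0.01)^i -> [3.11, -0.03, 0.0, -0.0, 0.0]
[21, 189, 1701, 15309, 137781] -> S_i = 21*9^i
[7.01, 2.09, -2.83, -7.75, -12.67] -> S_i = 7.01 + -4.92*i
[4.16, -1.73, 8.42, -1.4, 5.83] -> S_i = Random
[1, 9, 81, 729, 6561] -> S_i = 1*9^i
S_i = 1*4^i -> [1, 4, 16, 64, 256]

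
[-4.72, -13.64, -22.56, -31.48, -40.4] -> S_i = -4.72 + -8.92*i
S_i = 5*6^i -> [5, 30, 180, 1080, 6480]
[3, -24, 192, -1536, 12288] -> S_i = 3*-8^i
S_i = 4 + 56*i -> [4, 60, 116, 172, 228]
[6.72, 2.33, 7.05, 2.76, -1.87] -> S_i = Random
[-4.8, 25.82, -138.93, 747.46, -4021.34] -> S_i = -4.80*(-5.38)^i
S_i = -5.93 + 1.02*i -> [-5.93, -4.91, -3.89, -2.87, -1.85]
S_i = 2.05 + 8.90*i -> [2.05, 10.95, 19.85, 28.75, 37.65]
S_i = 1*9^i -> [1, 9, 81, 729, 6561]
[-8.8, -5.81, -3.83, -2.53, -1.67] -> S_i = -8.80*0.66^i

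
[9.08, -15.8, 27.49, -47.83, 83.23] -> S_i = 9.08*(-1.74)^i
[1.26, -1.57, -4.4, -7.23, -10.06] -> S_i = 1.26 + -2.83*i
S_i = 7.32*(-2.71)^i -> [7.32, -19.84, 53.76, -145.69, 394.81]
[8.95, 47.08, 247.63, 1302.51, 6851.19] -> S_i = 8.95*5.26^i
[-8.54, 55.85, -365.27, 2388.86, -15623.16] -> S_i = -8.54*(-6.54)^i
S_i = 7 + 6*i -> [7, 13, 19, 25, 31]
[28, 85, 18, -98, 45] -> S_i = Random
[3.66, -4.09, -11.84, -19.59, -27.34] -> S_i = 3.66 + -7.75*i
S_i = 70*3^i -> [70, 210, 630, 1890, 5670]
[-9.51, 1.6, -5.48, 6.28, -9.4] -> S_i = Random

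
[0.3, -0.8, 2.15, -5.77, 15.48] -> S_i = 0.30*(-2.68)^i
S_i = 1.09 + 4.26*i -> [1.09, 5.35, 9.61, 13.87, 18.13]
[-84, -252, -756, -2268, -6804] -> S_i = -84*3^i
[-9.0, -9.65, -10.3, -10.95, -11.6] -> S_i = -9.00 + -0.65*i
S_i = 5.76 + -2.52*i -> [5.76, 3.24, 0.72, -1.8, -4.32]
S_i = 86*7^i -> [86, 602, 4214, 29498, 206486]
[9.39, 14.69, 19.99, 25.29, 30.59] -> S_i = 9.39 + 5.30*i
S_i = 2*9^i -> [2, 18, 162, 1458, 13122]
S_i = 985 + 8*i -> [985, 993, 1001, 1009, 1017]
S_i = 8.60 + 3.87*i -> [8.6, 12.47, 16.34, 20.21, 24.08]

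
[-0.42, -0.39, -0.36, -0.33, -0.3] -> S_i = -0.42*0.92^i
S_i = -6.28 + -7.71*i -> [-6.28, -13.99, -21.7, -29.41, -37.12]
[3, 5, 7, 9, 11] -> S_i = 3 + 2*i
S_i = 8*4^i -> [8, 32, 128, 512, 2048]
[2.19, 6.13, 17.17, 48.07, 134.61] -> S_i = 2.19*2.80^i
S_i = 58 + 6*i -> [58, 64, 70, 76, 82]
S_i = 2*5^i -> [2, 10, 50, 250, 1250]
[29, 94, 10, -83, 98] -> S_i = Random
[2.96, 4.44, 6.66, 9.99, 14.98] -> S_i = 2.96*1.50^i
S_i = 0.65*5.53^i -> [0.65, 3.59, 19.88, 109.92, 607.87]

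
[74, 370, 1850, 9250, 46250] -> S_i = 74*5^i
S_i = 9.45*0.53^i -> [9.45, 5.01, 2.65, 1.41, 0.75]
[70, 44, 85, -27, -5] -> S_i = Random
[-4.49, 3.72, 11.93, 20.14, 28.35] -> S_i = -4.49 + 8.21*i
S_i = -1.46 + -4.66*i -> [-1.46, -6.12, -10.78, -15.44, -20.1]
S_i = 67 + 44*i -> [67, 111, 155, 199, 243]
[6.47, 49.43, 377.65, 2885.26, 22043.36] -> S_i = 6.47*7.64^i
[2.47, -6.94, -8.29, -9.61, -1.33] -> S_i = Random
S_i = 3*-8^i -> [3, -24, 192, -1536, 12288]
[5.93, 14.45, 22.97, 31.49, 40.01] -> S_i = 5.93 + 8.52*i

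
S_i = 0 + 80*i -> [0, 80, 160, 240, 320]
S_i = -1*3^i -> [-1, -3, -9, -27, -81]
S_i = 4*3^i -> [4, 12, 36, 108, 324]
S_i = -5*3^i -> [-5, -15, -45, -135, -405]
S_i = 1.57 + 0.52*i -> [1.57, 2.09, 2.61, 3.13, 3.65]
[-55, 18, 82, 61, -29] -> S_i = Random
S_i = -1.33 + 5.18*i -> [-1.33, 3.85, 9.03, 14.21, 19.39]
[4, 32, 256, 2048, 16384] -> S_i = 4*8^i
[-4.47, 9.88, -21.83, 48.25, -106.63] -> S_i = -4.47*(-2.21)^i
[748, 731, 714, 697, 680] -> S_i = 748 + -17*i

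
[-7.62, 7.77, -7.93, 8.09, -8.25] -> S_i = -7.62*(-1.02)^i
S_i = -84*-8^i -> [-84, 672, -5376, 43008, -344064]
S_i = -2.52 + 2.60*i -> [-2.52, 0.08, 2.68, 5.28, 7.88]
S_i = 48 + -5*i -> [48, 43, 38, 33, 28]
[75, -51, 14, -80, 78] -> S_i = Random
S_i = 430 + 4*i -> [430, 434, 438, 442, 446]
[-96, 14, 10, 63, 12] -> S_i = Random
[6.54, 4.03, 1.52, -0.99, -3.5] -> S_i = 6.54 + -2.51*i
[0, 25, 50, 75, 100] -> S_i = 0 + 25*i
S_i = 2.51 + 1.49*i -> [2.51, 4.0, 5.49, 6.98, 8.47]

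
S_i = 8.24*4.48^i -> [8.24, 36.92, 165.38, 740.9, 3319.24]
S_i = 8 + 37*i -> [8, 45, 82, 119, 156]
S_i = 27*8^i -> [27, 216, 1728, 13824, 110592]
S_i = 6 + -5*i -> [6, 1, -4, -9, -14]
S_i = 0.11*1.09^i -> [0.11, 0.12, 0.13, 0.14, 0.16]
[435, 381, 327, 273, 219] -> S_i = 435 + -54*i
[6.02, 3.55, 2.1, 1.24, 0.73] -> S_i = 6.02*0.59^i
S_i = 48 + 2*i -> [48, 50, 52, 54, 56]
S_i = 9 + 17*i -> [9, 26, 43, 60, 77]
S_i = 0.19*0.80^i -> [0.19, 0.15, 0.12, 0.1, 0.08]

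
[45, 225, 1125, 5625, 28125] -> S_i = 45*5^i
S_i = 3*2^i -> [3, 6, 12, 24, 48]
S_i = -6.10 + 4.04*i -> [-6.1, -2.06, 1.98, 6.02, 10.06]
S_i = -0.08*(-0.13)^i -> [-0.08, 0.01, -0.0, 0.0, -0.0]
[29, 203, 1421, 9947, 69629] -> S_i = 29*7^i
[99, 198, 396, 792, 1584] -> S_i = 99*2^i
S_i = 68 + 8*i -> [68, 76, 84, 92, 100]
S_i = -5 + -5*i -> [-5, -10, -15, -20, -25]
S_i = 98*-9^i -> [98, -882, 7938, -71442, 642978]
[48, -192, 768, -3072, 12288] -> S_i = 48*-4^i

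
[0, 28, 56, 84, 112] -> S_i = 0 + 28*i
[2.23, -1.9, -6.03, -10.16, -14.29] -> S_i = 2.23 + -4.13*i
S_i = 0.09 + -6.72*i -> [0.09, -6.63, -13.35, -20.07, -26.79]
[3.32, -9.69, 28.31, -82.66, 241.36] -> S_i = 3.32*(-2.92)^i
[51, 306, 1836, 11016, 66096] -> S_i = 51*6^i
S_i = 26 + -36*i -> [26, -10, -46, -82, -118]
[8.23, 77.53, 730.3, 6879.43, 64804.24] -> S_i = 8.23*9.42^i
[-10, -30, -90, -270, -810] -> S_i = -10*3^i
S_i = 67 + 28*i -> [67, 95, 123, 151, 179]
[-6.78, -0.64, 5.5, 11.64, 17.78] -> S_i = -6.78 + 6.14*i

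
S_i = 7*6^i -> [7, 42, 252, 1512, 9072]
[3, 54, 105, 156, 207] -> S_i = 3 + 51*i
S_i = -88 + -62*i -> [-88, -150, -212, -274, -336]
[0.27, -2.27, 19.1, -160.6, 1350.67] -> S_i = 0.27*(-8.41)^i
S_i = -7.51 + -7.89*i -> [-7.51, -15.4, -23.29, -31.18, -39.07]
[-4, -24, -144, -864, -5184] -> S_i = -4*6^i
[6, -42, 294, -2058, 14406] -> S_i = 6*-7^i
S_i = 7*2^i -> [7, 14, 28, 56, 112]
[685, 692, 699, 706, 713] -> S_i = 685 + 7*i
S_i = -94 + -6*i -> [-94, -100, -106, -112, -118]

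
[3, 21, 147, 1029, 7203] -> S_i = 3*7^i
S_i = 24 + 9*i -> [24, 33, 42, 51, 60]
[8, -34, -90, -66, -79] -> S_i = Random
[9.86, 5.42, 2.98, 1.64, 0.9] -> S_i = 9.86*0.55^i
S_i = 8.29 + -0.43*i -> [8.29, 7.86, 7.43, 7.0, 6.57]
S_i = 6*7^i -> [6, 42, 294, 2058, 14406]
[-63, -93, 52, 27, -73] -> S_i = Random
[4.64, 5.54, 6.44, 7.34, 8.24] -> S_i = 4.64 + 0.90*i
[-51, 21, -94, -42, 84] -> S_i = Random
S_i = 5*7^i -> [5, 35, 245, 1715, 12005]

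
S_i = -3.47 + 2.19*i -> [-3.47, -1.28, 0.91, 3.1, 5.29]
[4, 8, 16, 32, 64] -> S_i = 4*2^i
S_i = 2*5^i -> [2, 10, 50, 250, 1250]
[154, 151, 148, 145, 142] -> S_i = 154 + -3*i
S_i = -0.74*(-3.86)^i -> [-0.74, 2.86, -11.03, 42.56, -164.28]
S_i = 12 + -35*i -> [12, -23, -58, -93, -128]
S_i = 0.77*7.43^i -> [0.77, 5.72, 42.51, 315.83, 2346.64]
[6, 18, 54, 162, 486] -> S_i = 6*3^i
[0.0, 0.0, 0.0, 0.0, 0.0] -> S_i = 0.00*2.57^i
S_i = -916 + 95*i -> [-916, -821, -726, -631, -536]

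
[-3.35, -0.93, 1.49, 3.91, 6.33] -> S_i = -3.35 + 2.42*i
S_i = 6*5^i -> [6, 30, 150, 750, 3750]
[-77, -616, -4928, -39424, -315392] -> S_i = -77*8^i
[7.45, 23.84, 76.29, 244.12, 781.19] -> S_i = 7.45*3.20^i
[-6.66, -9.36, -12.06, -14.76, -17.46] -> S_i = -6.66 + -2.70*i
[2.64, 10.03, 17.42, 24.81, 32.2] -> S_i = 2.64 + 7.39*i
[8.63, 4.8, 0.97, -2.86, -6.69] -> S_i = 8.63 + -3.83*i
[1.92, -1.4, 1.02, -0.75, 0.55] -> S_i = 1.92*(-0.73)^i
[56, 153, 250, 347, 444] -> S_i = 56 + 97*i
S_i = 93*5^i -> [93, 465, 2325, 11625, 58125]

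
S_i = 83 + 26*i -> [83, 109, 135, 161, 187]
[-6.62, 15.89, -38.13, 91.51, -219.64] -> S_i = -6.62*(-2.40)^i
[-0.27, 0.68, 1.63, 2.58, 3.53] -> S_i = -0.27 + 0.95*i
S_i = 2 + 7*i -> [2, 9, 16, 23, 30]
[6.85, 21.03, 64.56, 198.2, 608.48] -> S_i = 6.85*3.07^i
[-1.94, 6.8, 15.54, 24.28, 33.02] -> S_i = -1.94 + 8.74*i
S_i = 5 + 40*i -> [5, 45, 85, 125, 165]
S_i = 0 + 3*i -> [0, 3, 6, 9, 12]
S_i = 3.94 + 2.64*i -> [3.94, 6.58, 9.22, 11.86, 14.5]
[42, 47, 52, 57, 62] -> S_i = 42 + 5*i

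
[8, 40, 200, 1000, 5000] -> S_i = 8*5^i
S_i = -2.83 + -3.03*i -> [-2.83, -5.86, -8.89, -11.92, -14.95]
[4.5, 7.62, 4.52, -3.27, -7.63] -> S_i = Random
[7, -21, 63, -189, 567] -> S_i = 7*-3^i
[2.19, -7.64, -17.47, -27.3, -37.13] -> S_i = 2.19 + -9.83*i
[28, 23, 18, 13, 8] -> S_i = 28 + -5*i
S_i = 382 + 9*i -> [382, 391, 400, 409, 418]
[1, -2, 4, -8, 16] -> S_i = 1*-2^i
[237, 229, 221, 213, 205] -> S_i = 237 + -8*i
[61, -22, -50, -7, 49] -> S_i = Random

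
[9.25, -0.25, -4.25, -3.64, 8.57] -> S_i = Random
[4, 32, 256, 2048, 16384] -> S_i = 4*8^i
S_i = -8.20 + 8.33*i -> [-8.2, 0.13, 8.46, 16.79, 25.12]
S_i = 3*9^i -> [3, 27, 243, 2187, 19683]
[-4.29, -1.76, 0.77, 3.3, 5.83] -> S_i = -4.29 + 2.53*i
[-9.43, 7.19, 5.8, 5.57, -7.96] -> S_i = Random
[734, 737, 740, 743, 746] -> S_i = 734 + 3*i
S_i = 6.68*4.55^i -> [6.68, 30.39, 138.29, 629.23, 2863.0]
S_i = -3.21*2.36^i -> [-3.21, -7.58, -17.88, -42.19, -99.58]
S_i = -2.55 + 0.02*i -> [-2.55, -2.53, -2.51, -2.49, -2.47]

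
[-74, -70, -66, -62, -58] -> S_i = -74 + 4*i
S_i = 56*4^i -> [56, 224, 896, 3584, 14336]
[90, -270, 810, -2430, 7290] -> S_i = 90*-3^i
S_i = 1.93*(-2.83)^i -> [1.93, -5.46, 15.46, -43.74, 123.79]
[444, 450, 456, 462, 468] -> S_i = 444 + 6*i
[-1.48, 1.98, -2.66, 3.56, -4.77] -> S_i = -1.48*(-1.34)^i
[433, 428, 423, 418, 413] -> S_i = 433 + -5*i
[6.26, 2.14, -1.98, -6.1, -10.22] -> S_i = 6.26 + -4.12*i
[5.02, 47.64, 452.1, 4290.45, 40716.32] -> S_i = 5.02*9.49^i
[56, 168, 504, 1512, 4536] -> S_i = 56*3^i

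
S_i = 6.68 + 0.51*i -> [6.68, 7.19, 7.7, 8.21, 8.72]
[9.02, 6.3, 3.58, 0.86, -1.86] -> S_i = 9.02 + -2.72*i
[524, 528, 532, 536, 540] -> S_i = 524 + 4*i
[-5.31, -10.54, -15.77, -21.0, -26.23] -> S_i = -5.31 + -5.23*i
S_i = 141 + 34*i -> [141, 175, 209, 243, 277]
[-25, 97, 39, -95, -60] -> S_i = Random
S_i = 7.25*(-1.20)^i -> [7.25, -8.7, 10.44, -12.53, 15.03]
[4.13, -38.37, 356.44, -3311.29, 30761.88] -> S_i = 4.13*(-9.29)^i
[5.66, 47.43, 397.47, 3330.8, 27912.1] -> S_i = 5.66*8.38^i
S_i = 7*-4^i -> [7, -28, 112, -448, 1792]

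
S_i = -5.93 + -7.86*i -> [-5.93, -13.79, -21.65, -29.51, -37.37]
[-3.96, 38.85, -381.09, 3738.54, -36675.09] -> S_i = -3.96*(-9.81)^i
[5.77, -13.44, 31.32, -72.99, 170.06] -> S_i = 5.77*(-2.33)^i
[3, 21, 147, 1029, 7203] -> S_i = 3*7^i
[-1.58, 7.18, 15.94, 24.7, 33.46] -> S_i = -1.58 + 8.76*i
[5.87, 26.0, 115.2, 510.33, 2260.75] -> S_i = 5.87*4.43^i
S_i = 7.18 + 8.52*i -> [7.18, 15.7, 24.22, 32.74, 41.26]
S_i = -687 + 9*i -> [-687, -678, -669, -660, -651]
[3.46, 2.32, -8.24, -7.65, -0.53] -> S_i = Random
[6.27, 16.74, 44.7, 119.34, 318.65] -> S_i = 6.27*2.67^i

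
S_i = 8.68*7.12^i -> [8.68, 61.8, 440.03, 3133.0, 22306.92]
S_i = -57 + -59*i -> [-57, -116, -175, -234, -293]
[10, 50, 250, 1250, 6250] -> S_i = 10*5^i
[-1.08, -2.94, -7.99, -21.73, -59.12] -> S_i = -1.08*2.72^i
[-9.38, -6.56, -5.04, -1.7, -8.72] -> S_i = Random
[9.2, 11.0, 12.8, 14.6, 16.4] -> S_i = 9.20 + 1.80*i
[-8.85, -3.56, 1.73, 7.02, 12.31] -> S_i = -8.85 + 5.29*i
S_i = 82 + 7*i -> [82, 89, 96, 103, 110]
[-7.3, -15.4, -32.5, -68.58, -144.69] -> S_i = -7.30*2.11^i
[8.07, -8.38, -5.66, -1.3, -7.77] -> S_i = Random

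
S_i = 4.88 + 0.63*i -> [4.88, 5.51, 6.14, 6.77, 7.4]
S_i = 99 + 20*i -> [99, 119, 139, 159, 179]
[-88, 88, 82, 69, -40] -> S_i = Random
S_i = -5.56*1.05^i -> [-5.56, -5.84, -6.13, -6.44, -6.76]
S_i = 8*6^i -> [8, 48, 288, 1728, 10368]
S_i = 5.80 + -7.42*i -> [5.8, -1.62, -9.04, -16.46, -23.88]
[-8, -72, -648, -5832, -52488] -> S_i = -8*9^i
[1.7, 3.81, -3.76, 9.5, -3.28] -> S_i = Random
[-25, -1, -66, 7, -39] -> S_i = Random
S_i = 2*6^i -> [2, 12, 72, 432, 2592]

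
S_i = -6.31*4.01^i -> [-6.31, -25.3, -101.47, -406.88, -1631.57]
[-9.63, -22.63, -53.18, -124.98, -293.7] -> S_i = -9.63*2.35^i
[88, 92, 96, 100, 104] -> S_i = 88 + 4*i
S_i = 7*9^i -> [7, 63, 567, 5103, 45927]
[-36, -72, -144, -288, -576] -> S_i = -36*2^i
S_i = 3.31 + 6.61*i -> [3.31, 9.92, 16.53, 23.14, 29.75]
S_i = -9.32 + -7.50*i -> [-9.32, -16.82, -24.32, -31.82, -39.32]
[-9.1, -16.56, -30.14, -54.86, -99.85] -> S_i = -9.10*1.82^i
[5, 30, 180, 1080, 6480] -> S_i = 5*6^i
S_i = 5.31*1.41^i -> [5.31, 7.49, 10.56, 14.89, 20.99]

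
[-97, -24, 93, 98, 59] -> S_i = Random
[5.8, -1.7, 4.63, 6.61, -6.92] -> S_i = Random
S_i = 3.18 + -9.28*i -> [3.18, -6.1, -15.38, -24.66, -33.94]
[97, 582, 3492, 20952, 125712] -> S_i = 97*6^i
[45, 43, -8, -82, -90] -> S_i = Random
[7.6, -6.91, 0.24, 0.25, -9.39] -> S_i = Random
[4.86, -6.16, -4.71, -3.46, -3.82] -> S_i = Random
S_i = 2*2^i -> [2, 4, 8, 16, 32]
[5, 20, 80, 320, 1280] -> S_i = 5*4^i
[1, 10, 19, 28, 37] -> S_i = 1 + 9*i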